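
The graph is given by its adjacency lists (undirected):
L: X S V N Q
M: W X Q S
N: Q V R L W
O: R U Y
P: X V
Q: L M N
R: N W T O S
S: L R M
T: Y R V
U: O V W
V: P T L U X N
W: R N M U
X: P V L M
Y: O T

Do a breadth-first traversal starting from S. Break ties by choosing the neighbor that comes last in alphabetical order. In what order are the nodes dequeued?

S → R → M → L → W → T → O → N → X → Q → V → U → Y → P

Visit S; enqueue R, M, L → queue [R, M, L]
Visit R; enqueue W, T, O, N → queue [M, L, W, T, O, N]
Visit M; enqueue X, Q → queue [L, W, T, O, N, X, Q]
Visit L; enqueue V → queue [W, T, O, N, X, Q, V]
Visit W; enqueue U → queue [T, O, N, X, Q, V, U]
Visit T; enqueue Y → queue [O, N, X, Q, V, U, Y]
Visit O → queue [N, X, Q, V, U, Y]
Visit N → queue [X, Q, V, U, Y]
Visit X; enqueue P → queue [Q, V, U, Y, P]
Visit Q → queue [V, U, Y, P]
Visit V → queue [U, Y, P]
Visit U → queue [Y, P]
Visit Y → queue [P]
Visit P → queue []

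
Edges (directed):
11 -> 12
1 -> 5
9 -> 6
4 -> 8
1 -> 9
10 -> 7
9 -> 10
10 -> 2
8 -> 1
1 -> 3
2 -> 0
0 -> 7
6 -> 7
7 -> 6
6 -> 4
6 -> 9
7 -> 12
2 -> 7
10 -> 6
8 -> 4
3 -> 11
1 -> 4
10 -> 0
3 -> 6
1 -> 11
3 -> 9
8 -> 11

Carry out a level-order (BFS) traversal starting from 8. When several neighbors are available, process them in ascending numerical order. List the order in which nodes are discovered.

Visit 8; enqueue 1, 4, 11 → queue [1, 4, 11]
Visit 1; enqueue 3, 5, 9 → queue [4, 11, 3, 5, 9]
Visit 4 → queue [11, 3, 5, 9]
Visit 11; enqueue 12 → queue [3, 5, 9, 12]
Visit 3; enqueue 6 → queue [5, 9, 12, 6]
Visit 5 → queue [9, 12, 6]
Visit 9; enqueue 10 → queue [12, 6, 10]
Visit 12 → queue [6, 10]
Visit 6; enqueue 7 → queue [10, 7]
Visit 10; enqueue 0, 2 → queue [7, 0, 2]
Visit 7 → queue [0, 2]
Visit 0 → queue [2]
Visit 2 → queue []

8 -> 1 -> 4 -> 11 -> 3 -> 5 -> 9 -> 12 -> 6 -> 10 -> 7 -> 0 -> 2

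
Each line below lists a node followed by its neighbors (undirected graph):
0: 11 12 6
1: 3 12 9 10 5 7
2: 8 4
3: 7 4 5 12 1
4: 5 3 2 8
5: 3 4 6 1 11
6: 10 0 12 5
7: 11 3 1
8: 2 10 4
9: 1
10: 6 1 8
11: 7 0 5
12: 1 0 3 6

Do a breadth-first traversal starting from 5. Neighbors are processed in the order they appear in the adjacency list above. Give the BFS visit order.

Visit 5; enqueue 3, 4, 6, 1, 11 → queue [3, 4, 6, 1, 11]
Visit 3; enqueue 7, 12 → queue [4, 6, 1, 11, 7, 12]
Visit 4; enqueue 2, 8 → queue [6, 1, 11, 7, 12, 2, 8]
Visit 6; enqueue 10, 0 → queue [1, 11, 7, 12, 2, 8, 10, 0]
Visit 1; enqueue 9 → queue [11, 7, 12, 2, 8, 10, 0, 9]
Visit 11 → queue [7, 12, 2, 8, 10, 0, 9]
Visit 7 → queue [12, 2, 8, 10, 0, 9]
Visit 12 → queue [2, 8, 10, 0, 9]
Visit 2 → queue [8, 10, 0, 9]
Visit 8 → queue [10, 0, 9]
Visit 10 → queue [0, 9]
Visit 0 → queue [9]
Visit 9 → queue []

5 -> 3 -> 4 -> 6 -> 1 -> 11 -> 7 -> 12 -> 2 -> 8 -> 10 -> 0 -> 9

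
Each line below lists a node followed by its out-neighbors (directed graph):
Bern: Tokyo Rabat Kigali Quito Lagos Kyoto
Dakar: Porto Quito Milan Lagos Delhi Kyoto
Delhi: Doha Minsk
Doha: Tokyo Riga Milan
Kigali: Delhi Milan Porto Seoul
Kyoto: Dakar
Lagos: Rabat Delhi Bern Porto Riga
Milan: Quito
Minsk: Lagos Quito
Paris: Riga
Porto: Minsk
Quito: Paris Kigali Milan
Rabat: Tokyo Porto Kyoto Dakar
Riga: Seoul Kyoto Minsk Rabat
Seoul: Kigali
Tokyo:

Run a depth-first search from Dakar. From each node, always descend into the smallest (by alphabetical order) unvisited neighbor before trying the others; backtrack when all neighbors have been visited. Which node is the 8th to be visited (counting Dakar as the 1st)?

Minsk

Visit Dakar
Dakar → Delhi
Delhi → Doha
Doha → Milan
Milan → Quito
Quito → Kigali
Kigali → Porto
Porto → Minsk
Minsk → Lagos
Lagos → Bern
Bern → Kyoto
Bern → Rabat
Rabat → Tokyo
Lagos → Riga
Riga → Seoul
Quito → Paris

Visit order: Dakar, Delhi, Doha, Milan, Quito, Kigali, Porto, Minsk, Lagos, Bern, Kyoto, Rabat, Tokyo, Riga, Seoul, Paris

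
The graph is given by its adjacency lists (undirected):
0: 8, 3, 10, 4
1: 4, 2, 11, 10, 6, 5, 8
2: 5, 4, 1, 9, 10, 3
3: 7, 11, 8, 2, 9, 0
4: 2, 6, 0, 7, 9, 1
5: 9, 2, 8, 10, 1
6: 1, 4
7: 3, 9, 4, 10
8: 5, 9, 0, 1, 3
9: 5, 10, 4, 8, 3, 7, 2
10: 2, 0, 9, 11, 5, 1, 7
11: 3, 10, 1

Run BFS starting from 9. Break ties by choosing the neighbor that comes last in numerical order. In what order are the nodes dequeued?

Visit 9; enqueue 10, 8, 7, 5, 4, 3, 2 → queue [10, 8, 7, 5, 4, 3, 2]
Visit 10; enqueue 11, 1, 0 → queue [8, 7, 5, 4, 3, 2, 11, 1, 0]
Visit 8 → queue [7, 5, 4, 3, 2, 11, 1, 0]
Visit 7 → queue [5, 4, 3, 2, 11, 1, 0]
Visit 5 → queue [4, 3, 2, 11, 1, 0]
Visit 4; enqueue 6 → queue [3, 2, 11, 1, 0, 6]
Visit 3 → queue [2, 11, 1, 0, 6]
Visit 2 → queue [11, 1, 0, 6]
Visit 11 → queue [1, 0, 6]
Visit 1 → queue [0, 6]
Visit 0 → queue [6]
Visit 6 → queue []

9, 10, 8, 7, 5, 4, 3, 2, 11, 1, 0, 6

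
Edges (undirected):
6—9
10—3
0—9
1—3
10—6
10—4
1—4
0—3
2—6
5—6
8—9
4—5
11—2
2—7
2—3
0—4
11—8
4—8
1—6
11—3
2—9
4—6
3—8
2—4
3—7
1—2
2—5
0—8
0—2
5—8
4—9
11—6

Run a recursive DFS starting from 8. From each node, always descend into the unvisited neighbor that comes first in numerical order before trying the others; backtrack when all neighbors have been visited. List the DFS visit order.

8, 0, 2, 1, 3, 7, 10, 4, 5, 6, 9, 11

Visit 8
8 → 0
0 → 2
2 → 1
1 → 3
3 → 7
3 → 10
10 → 4
4 → 5
5 → 6
6 → 9
6 → 11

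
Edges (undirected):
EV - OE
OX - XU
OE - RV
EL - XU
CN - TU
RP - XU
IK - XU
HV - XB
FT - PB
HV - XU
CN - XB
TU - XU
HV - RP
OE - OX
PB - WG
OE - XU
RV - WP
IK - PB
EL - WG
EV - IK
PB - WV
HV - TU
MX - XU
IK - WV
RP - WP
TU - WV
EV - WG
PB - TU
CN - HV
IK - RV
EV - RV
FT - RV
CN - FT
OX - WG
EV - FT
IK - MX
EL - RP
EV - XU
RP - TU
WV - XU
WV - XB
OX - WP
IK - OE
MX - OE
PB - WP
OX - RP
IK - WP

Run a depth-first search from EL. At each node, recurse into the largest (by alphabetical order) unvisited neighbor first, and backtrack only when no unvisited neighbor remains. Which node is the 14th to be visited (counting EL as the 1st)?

Visit EL
EL → XU
XU → WV
WV → XB
XB → HV
HV → TU
TU → RP
RP → WP
WP → RV
RV → OE
OE → OX
OX → WG
WG → PB
PB → IK
IK → MX
IK → EV
EV → FT
FT → CN

Visit order: EL, XU, WV, XB, HV, TU, RP, WP, RV, OE, OX, WG, PB, IK, MX, EV, FT, CN

IK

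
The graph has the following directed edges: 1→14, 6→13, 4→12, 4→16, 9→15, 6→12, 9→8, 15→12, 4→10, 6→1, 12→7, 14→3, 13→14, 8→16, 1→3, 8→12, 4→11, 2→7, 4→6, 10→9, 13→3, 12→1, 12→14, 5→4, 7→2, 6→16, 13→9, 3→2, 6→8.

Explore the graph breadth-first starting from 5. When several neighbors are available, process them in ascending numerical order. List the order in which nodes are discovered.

5, 4, 6, 10, 11, 12, 16, 1, 8, 13, 9, 7, 14, 3, 15, 2

Visit 5; enqueue 4 → queue [4]
Visit 4; enqueue 6, 10, 11, 12, 16 → queue [6, 10, 11, 12, 16]
Visit 6; enqueue 1, 8, 13 → queue [10, 11, 12, 16, 1, 8, 13]
Visit 10; enqueue 9 → queue [11, 12, 16, 1, 8, 13, 9]
Visit 11 → queue [12, 16, 1, 8, 13, 9]
Visit 12; enqueue 7, 14 → queue [16, 1, 8, 13, 9, 7, 14]
Visit 16 → queue [1, 8, 13, 9, 7, 14]
Visit 1; enqueue 3 → queue [8, 13, 9, 7, 14, 3]
Visit 8 → queue [13, 9, 7, 14, 3]
Visit 13 → queue [9, 7, 14, 3]
Visit 9; enqueue 15 → queue [7, 14, 3, 15]
Visit 7; enqueue 2 → queue [14, 3, 15, 2]
Visit 14 → queue [3, 15, 2]
Visit 3 → queue [15, 2]
Visit 15 → queue [2]
Visit 2 → queue []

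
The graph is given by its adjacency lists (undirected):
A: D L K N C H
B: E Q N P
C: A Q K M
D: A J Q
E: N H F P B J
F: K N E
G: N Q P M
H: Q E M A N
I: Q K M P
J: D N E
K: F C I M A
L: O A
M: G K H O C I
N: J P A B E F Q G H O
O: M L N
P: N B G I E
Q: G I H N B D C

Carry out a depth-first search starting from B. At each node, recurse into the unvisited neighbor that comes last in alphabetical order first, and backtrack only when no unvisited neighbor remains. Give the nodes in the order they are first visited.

Visit B
B → Q
Q → N
N → P
P → I
I → M
M → O
O → L
L → A
A → K
K → F
F → E
E → J
J → D
E → H
K → C
M → G

B -> Q -> N -> P -> I -> M -> O -> L -> A -> K -> F -> E -> J -> D -> H -> C -> G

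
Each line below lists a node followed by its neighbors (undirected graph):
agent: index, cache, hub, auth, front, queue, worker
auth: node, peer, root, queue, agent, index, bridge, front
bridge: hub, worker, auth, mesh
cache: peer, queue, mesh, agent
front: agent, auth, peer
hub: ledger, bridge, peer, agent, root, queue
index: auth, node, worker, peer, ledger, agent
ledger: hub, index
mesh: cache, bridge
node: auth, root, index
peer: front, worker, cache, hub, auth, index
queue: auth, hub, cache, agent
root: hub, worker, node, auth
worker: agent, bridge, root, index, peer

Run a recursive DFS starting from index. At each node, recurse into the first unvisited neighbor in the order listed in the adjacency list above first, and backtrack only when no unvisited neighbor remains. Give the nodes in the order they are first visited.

Visit index
index → auth
auth → node
node → root
root → hub
hub → ledger
hub → bridge
bridge → worker
worker → agent
agent → cache
cache → peer
peer → front
cache → queue
cache → mesh

index, auth, node, root, hub, ledger, bridge, worker, agent, cache, peer, front, queue, mesh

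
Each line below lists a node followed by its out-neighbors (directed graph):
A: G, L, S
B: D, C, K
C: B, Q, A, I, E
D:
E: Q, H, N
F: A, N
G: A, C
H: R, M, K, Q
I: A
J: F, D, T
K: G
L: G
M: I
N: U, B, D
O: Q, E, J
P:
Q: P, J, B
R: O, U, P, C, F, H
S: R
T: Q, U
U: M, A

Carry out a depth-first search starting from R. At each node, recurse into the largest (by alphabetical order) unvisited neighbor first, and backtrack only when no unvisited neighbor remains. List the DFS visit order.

R, U, M, I, A, S, L, G, C, Q, P, J, T, F, N, D, B, K, E, H, O

Visit R
R → U
U → M
M → I
I → A
A → S
A → L
L → G
G → C
C → Q
Q → P
Q → J
J → T
J → F
F → N
N → D
N → B
B → K
C → E
E → H
R → O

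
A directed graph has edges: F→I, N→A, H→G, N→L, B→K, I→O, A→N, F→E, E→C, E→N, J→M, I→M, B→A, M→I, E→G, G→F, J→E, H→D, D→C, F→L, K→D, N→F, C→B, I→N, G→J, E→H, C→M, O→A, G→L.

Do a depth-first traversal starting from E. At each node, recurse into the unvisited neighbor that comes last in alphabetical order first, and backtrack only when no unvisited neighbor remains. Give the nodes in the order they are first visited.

E, N, L, F, I, O, A, M, H, G, J, D, C, B, K

Visit E
E → N
N → L
N → F
F → I
I → O
O → A
I → M
E → H
H → G
G → J
H → D
D → C
C → B
B → K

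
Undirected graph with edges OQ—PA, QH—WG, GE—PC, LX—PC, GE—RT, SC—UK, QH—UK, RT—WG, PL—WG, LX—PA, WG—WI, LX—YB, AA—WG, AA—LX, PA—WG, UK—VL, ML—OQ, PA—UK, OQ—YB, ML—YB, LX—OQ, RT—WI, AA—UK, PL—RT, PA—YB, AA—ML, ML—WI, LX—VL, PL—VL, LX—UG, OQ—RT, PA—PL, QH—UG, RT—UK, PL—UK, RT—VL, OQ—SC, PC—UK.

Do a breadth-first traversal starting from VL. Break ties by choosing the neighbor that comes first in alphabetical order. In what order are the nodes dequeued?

VL, LX, PL, RT, UK, AA, OQ, PA, PC, UG, YB, WG, GE, WI, QH, SC, ML

Visit VL; enqueue LX, PL, RT, UK → queue [LX, PL, RT, UK]
Visit LX; enqueue AA, OQ, PA, PC, UG, YB → queue [PL, RT, UK, AA, OQ, PA, PC, UG, YB]
Visit PL; enqueue WG → queue [RT, UK, AA, OQ, PA, PC, UG, YB, WG]
Visit RT; enqueue GE, WI → queue [UK, AA, OQ, PA, PC, UG, YB, WG, GE, WI]
Visit UK; enqueue QH, SC → queue [AA, OQ, PA, PC, UG, YB, WG, GE, WI, QH, SC]
Visit AA; enqueue ML → queue [OQ, PA, PC, UG, YB, WG, GE, WI, QH, SC, ML]
Visit OQ → queue [PA, PC, UG, YB, WG, GE, WI, QH, SC, ML]
Visit PA → queue [PC, UG, YB, WG, GE, WI, QH, SC, ML]
Visit PC → queue [UG, YB, WG, GE, WI, QH, SC, ML]
Visit UG → queue [YB, WG, GE, WI, QH, SC, ML]
Visit YB → queue [WG, GE, WI, QH, SC, ML]
Visit WG → queue [GE, WI, QH, SC, ML]
Visit GE → queue [WI, QH, SC, ML]
Visit WI → queue [QH, SC, ML]
Visit QH → queue [SC, ML]
Visit SC → queue [ML]
Visit ML → queue []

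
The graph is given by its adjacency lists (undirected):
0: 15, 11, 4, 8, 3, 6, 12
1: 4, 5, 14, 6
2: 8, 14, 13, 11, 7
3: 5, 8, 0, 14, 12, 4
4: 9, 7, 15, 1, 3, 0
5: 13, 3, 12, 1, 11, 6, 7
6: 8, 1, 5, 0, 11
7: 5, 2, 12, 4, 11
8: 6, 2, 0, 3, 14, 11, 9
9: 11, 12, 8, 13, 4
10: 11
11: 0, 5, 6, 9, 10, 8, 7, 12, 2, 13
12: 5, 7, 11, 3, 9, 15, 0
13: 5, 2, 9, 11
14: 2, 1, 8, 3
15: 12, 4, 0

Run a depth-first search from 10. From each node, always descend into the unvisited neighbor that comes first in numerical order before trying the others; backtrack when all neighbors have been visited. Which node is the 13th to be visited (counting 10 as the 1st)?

9

Visit 10
10 → 11
11 → 0
0 → 3
3 → 4
4 → 1
1 → 5
5 → 6
6 → 8
8 → 2
2 → 7
7 → 12
12 → 9
9 → 13
12 → 15
2 → 14

Visit order: 10, 11, 0, 3, 4, 1, 5, 6, 8, 2, 7, 12, 9, 13, 15, 14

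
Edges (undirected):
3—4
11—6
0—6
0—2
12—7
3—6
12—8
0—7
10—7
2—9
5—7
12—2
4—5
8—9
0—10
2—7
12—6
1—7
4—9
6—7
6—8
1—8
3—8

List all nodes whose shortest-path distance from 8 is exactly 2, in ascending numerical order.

Level 0: 8
Level 1: 1, 3, 6, 9, 12
Level 2: 0, 2, 4, 7, 11
Level 3: 5, 10

0, 2, 4, 7, 11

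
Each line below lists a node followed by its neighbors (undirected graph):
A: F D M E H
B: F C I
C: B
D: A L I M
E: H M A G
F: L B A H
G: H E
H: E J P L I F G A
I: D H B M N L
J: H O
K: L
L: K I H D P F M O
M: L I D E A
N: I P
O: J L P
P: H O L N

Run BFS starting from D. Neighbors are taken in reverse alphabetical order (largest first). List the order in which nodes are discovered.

D, M, L, I, A, E, P, O, K, H, F, N, B, G, J, C

Visit D; enqueue M, L, I, A → queue [M, L, I, A]
Visit M; enqueue E → queue [L, I, A, E]
Visit L; enqueue P, O, K, H, F → queue [I, A, E, P, O, K, H, F]
Visit I; enqueue N, B → queue [A, E, P, O, K, H, F, N, B]
Visit A → queue [E, P, O, K, H, F, N, B]
Visit E; enqueue G → queue [P, O, K, H, F, N, B, G]
Visit P → queue [O, K, H, F, N, B, G]
Visit O; enqueue J → queue [K, H, F, N, B, G, J]
Visit K → queue [H, F, N, B, G, J]
Visit H → queue [F, N, B, G, J]
Visit F → queue [N, B, G, J]
Visit N → queue [B, G, J]
Visit B; enqueue C → queue [G, J, C]
Visit G → queue [J, C]
Visit J → queue [C]
Visit C → queue []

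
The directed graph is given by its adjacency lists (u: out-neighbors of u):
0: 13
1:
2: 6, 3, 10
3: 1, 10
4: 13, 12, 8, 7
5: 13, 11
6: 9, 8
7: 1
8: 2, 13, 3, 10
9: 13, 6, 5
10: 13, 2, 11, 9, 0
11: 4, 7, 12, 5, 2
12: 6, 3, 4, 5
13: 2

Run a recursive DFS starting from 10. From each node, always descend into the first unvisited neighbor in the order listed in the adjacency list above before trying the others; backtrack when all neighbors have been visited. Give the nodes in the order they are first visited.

Visit 10
10 → 13
13 → 2
2 → 6
6 → 9
9 → 5
5 → 11
11 → 4
4 → 12
12 → 3
3 → 1
4 → 8
4 → 7
10 → 0

10, 13, 2, 6, 9, 5, 11, 4, 12, 3, 1, 8, 7, 0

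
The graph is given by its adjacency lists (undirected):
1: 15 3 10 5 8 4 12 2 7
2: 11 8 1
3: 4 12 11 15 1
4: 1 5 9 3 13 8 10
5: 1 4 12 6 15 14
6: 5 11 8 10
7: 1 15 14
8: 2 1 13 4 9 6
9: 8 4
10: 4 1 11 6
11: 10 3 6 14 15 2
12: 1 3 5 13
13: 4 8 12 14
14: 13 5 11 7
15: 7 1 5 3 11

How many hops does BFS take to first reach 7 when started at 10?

2

Level 0: 10
Level 1: 1, 4, 6, 11
Level 2: 2, 3, 5, 7, 8, 9, 12, 13, 14, 15
7 first appears at level 2.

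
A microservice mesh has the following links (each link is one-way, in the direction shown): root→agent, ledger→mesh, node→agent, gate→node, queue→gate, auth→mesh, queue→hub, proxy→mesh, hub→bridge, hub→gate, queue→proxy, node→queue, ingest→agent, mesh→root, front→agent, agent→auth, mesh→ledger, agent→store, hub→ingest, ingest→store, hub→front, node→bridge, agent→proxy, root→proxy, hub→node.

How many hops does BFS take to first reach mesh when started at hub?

4

Level 0: hub
Level 1: bridge, front, gate, ingest, node
Level 2: agent, queue, store
Level 3: auth, proxy
Level 4: mesh
Level 5: ledger, root
mesh first appears at level 4.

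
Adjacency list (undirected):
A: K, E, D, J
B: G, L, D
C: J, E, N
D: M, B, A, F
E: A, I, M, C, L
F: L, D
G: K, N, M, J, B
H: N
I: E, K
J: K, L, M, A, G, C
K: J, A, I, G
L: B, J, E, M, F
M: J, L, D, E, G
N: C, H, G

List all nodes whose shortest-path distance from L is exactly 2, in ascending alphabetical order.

A, C, D, G, I, K

Level 0: L
Level 1: B, E, F, J, M
Level 2: A, C, D, G, I, K
Level 3: N
Level 4: H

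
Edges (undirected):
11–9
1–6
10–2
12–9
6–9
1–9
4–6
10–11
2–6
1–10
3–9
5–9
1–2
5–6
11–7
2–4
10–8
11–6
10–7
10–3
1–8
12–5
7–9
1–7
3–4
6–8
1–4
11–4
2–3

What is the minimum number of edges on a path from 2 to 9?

2

Level 0: 2
Level 1: 1, 3, 4, 6, 10
Level 2: 5, 7, 8, 9, 11
Level 3: 12
9 first appears at level 2.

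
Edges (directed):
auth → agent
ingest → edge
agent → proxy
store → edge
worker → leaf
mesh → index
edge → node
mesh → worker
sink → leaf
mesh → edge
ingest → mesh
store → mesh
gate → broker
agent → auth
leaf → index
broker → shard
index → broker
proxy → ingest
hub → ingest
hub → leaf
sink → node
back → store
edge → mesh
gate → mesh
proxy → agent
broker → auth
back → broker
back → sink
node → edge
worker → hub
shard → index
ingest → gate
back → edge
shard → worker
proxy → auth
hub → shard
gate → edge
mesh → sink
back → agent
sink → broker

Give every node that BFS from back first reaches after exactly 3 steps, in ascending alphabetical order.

Level 0: back
Level 1: agent, broker, edge, sink, store
Level 2: auth, leaf, mesh, node, proxy, shard
Level 3: index, ingest, worker
Level 4: gate, hub

index, ingest, worker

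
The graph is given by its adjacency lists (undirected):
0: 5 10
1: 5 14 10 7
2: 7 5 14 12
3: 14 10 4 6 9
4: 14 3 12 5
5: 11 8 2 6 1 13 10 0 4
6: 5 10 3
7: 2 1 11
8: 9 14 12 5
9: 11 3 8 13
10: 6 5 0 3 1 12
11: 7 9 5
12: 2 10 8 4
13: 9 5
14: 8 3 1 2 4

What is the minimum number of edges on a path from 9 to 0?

Level 0: 9
Level 1: 3, 8, 11, 13
Level 2: 4, 5, 6, 7, 10, 12, 14
Level 3: 0, 1, 2
0 first appears at level 3.

3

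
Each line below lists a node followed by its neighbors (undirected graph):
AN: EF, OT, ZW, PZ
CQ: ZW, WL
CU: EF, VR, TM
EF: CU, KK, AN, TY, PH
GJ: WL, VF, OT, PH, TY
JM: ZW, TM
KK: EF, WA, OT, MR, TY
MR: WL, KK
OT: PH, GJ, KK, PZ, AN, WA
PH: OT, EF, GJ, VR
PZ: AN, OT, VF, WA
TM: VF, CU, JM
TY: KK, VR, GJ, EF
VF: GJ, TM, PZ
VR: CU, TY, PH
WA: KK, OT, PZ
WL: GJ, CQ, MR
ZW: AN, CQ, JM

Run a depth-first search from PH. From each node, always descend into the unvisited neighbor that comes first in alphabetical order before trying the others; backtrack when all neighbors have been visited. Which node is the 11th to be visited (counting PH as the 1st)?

ZW

Visit PH
PH → EF
EF → AN
AN → OT
OT → GJ
GJ → TY
TY → KK
KK → MR
MR → WL
WL → CQ
CQ → ZW
ZW → JM
JM → TM
TM → CU
CU → VR
TM → VF
VF → PZ
PZ → WA

Visit order: PH, EF, AN, OT, GJ, TY, KK, MR, WL, CQ, ZW, JM, TM, CU, VR, VF, PZ, WA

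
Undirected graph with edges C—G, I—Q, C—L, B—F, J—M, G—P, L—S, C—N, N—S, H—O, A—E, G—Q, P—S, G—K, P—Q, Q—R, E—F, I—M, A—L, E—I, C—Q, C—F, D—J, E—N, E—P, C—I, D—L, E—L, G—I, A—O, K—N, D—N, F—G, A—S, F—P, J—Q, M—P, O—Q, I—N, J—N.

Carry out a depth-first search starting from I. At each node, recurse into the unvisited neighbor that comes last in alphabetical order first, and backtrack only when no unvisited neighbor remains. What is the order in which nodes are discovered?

Visit I
I → Q
Q → R
Q → P
P → S
S → N
N → K
K → G
G → F
F → E
E → L
L → D
D → J
J → M
L → C
L → A
A → O
O → H
F → B

I, Q, R, P, S, N, K, G, F, E, L, D, J, M, C, A, O, H, B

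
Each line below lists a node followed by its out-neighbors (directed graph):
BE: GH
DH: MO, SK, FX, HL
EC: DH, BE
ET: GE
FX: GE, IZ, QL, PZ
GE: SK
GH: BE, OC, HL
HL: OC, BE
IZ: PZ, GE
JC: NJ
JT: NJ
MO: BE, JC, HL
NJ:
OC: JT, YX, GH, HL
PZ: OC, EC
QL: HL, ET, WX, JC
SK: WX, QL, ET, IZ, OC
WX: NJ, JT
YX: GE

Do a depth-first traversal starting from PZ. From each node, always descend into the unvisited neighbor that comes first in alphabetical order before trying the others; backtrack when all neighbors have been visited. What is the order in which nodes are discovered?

PZ → EC → BE → GH → HL → OC → JT → NJ → YX → GE → SK → ET → IZ → QL → JC → WX → DH → FX → MO

Visit PZ
PZ → EC
EC → BE
BE → GH
GH → HL
HL → OC
OC → JT
JT → NJ
OC → YX
YX → GE
GE → SK
SK → ET
SK → IZ
SK → QL
QL → JC
QL → WX
EC → DH
DH → FX
DH → MO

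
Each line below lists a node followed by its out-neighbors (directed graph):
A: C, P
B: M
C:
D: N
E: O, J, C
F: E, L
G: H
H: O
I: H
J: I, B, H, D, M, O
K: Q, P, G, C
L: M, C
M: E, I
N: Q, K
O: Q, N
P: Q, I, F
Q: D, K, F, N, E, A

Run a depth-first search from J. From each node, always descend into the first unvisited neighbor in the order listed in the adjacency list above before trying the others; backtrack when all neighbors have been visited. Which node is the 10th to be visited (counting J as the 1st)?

F

Visit J
J → I
I → H
H → O
O → Q
Q → D
D → N
N → K
K → P
P → F
F → E
E → C
F → L
L → M
K → G
Q → A
J → B

Visit order: J, I, H, O, Q, D, N, K, P, F, E, C, L, M, G, A, B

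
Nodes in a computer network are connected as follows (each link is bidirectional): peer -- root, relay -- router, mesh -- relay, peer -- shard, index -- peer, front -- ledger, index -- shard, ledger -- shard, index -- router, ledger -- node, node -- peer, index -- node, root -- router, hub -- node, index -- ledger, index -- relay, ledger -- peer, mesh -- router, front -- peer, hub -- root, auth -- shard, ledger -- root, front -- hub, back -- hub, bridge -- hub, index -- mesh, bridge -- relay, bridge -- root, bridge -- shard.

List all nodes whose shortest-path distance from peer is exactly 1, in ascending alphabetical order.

front, index, ledger, node, root, shard

Level 0: peer
Level 1: front, index, ledger, node, root, shard
Level 2: auth, bridge, hub, mesh, relay, router
Level 3: back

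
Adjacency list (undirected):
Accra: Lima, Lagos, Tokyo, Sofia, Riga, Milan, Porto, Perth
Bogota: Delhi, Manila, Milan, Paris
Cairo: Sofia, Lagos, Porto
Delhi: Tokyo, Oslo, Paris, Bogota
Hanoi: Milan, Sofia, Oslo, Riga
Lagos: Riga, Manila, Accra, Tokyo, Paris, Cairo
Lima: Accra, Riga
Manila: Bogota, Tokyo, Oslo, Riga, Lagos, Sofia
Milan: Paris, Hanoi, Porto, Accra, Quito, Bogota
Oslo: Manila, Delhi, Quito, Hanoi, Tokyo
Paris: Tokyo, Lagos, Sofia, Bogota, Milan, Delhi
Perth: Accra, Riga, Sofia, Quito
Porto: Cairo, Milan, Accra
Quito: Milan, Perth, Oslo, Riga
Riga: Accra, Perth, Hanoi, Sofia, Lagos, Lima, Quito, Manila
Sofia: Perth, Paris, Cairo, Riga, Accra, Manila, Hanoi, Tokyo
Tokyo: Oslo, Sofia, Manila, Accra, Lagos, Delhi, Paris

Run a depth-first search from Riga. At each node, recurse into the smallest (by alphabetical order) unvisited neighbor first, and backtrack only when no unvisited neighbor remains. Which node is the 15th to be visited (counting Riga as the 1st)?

Visit Riga
Riga → Accra
Accra → Lagos
Lagos → Cairo
Cairo → Porto
Porto → Milan
Milan → Bogota
Bogota → Delhi
Delhi → Oslo
Oslo → Hanoi
Hanoi → Sofia
Sofia → Manila
Manila → Tokyo
Tokyo → Paris
Sofia → Perth
Perth → Quito
Accra → Lima

Visit order: Riga, Accra, Lagos, Cairo, Porto, Milan, Bogota, Delhi, Oslo, Hanoi, Sofia, Manila, Tokyo, Paris, Perth, Quito, Lima

Perth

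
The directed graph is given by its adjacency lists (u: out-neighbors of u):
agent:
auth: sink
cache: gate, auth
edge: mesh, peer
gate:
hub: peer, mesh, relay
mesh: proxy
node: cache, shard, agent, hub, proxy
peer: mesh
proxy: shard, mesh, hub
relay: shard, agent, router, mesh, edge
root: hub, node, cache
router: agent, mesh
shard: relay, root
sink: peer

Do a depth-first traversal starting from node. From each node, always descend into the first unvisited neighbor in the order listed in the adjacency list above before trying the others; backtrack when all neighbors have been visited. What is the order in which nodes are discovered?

node cache gate auth sink peer mesh proxy shard relay agent router edge root hub

Visit node
node → cache
cache → gate
cache → auth
auth → sink
sink → peer
peer → mesh
mesh → proxy
proxy → shard
shard → relay
relay → agent
relay → router
relay → edge
shard → root
root → hub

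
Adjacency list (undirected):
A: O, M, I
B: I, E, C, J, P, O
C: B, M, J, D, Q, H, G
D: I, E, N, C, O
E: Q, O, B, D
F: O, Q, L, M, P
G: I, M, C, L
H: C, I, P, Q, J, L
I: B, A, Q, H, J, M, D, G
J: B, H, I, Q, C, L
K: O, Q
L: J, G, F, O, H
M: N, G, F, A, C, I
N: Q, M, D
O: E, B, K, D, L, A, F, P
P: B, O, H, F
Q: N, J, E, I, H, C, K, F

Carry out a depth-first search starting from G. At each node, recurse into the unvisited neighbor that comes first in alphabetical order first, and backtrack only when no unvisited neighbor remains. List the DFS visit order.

G C B E D I A M F L H J Q K O P N

Visit G
G → C
C → B
B → E
E → D
D → I
I → A
A → M
M → F
F → L
L → H
H → J
J → Q
Q → K
K → O
O → P
Q → N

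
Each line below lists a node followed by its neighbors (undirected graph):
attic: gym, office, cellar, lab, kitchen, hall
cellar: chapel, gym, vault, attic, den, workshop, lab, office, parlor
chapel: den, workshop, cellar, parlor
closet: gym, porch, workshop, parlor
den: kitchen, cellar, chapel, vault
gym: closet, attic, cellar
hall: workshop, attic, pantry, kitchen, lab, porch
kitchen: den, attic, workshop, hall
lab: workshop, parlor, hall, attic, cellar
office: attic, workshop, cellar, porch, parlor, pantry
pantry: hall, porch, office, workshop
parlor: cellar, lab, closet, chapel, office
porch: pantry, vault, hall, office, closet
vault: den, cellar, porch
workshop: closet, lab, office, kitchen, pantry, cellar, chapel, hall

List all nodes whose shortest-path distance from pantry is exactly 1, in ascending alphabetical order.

hall, office, porch, workshop

Level 0: pantry
Level 1: hall, office, porch, workshop
Level 2: attic, cellar, chapel, closet, kitchen, lab, parlor, vault
Level 3: den, gym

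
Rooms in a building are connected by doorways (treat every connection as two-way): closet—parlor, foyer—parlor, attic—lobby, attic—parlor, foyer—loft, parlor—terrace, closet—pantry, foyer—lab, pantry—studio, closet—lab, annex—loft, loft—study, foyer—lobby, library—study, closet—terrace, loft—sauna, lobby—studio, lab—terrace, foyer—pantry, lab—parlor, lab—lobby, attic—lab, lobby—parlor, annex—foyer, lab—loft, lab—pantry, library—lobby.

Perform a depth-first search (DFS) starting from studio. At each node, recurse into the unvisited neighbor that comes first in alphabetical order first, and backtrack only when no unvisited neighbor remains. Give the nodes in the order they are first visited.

Visit studio
studio → lobby
lobby → attic
attic → lab
lab → closet
closet → pantry
pantry → foyer
foyer → annex
annex → loft
loft → sauna
loft → study
study → library
foyer → parlor
parlor → terrace

studio → lobby → attic → lab → closet → pantry → foyer → annex → loft → sauna → study → library → parlor → terrace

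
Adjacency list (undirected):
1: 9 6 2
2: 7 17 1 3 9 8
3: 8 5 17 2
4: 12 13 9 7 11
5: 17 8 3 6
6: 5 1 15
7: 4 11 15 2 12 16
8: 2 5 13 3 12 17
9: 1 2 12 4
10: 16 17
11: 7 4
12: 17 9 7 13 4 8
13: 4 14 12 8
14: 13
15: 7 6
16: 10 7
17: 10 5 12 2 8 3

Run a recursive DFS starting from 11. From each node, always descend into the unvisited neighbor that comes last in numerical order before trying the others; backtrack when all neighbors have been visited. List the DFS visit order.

11, 7, 16, 10, 17, 12, 13, 14, 8, 5, 6, 15, 1, 9, 4, 2, 3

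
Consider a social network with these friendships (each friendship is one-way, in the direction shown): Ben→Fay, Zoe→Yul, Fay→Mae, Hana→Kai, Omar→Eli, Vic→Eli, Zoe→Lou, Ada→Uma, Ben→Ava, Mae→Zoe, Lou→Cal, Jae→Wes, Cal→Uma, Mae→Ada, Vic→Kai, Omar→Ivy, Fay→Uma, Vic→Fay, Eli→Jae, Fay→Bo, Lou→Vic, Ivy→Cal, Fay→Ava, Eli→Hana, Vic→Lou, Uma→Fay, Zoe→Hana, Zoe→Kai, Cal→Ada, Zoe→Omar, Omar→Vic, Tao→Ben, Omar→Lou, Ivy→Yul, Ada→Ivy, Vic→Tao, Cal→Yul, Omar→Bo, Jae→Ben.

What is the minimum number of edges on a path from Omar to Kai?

Level 0: Omar
Level 1: Bo, Eli, Ivy, Lou, Vic
Level 2: Cal, Fay, Hana, Jae, Kai, Tao, Yul
Level 3: Ada, Ava, Ben, Mae, Uma, Wes
Level 4: Zoe
Kai first appears at level 2.

2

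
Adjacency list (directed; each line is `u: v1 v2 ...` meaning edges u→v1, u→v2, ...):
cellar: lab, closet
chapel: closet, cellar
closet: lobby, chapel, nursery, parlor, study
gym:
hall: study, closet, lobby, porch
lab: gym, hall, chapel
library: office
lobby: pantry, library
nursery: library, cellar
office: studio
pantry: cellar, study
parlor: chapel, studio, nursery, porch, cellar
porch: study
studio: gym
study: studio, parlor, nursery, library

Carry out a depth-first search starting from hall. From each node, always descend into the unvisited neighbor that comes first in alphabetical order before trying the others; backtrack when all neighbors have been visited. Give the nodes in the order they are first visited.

Visit hall
hall → closet
closet → chapel
chapel → cellar
cellar → lab
lab → gym
closet → lobby
lobby → library
library → office
office → studio
lobby → pantry
pantry → study
study → nursery
study → parlor
parlor → porch

hall, closet, chapel, cellar, lab, gym, lobby, library, office, studio, pantry, study, nursery, parlor, porch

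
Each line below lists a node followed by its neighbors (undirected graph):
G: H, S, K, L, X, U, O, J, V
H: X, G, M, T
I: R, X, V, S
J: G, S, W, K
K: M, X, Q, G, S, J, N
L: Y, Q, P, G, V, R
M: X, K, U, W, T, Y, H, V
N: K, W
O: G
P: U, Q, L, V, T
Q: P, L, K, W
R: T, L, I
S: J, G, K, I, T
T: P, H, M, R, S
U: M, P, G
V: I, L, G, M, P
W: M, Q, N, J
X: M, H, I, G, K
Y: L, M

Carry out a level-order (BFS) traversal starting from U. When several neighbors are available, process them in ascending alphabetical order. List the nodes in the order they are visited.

U, G, M, P, H, J, K, L, O, S, V, X, T, W, Y, Q, N, R, I

Visit U; enqueue G, M, P → queue [G, M, P]
Visit G; enqueue H, J, K, L, O, S, V, X → queue [M, P, H, J, K, L, O, S, V, X]
Visit M; enqueue T, W, Y → queue [P, H, J, K, L, O, S, V, X, T, W, Y]
Visit P; enqueue Q → queue [H, J, K, L, O, S, V, X, T, W, Y, Q]
Visit H → queue [J, K, L, O, S, V, X, T, W, Y, Q]
Visit J → queue [K, L, O, S, V, X, T, W, Y, Q]
Visit K; enqueue N → queue [L, O, S, V, X, T, W, Y, Q, N]
Visit L; enqueue R → queue [O, S, V, X, T, W, Y, Q, N, R]
Visit O → queue [S, V, X, T, W, Y, Q, N, R]
Visit S; enqueue I → queue [V, X, T, W, Y, Q, N, R, I]
Visit V → queue [X, T, W, Y, Q, N, R, I]
Visit X → queue [T, W, Y, Q, N, R, I]
Visit T → queue [W, Y, Q, N, R, I]
Visit W → queue [Y, Q, N, R, I]
Visit Y → queue [Q, N, R, I]
Visit Q → queue [N, R, I]
Visit N → queue [R, I]
Visit R → queue [I]
Visit I → queue []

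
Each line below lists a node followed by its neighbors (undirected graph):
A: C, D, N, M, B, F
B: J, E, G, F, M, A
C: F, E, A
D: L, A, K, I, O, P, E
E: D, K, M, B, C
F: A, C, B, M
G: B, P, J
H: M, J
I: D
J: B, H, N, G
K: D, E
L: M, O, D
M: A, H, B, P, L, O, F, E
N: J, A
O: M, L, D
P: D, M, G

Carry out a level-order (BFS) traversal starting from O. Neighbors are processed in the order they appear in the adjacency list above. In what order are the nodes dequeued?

Visit O; enqueue M, L, D → queue [M, L, D]
Visit M; enqueue A, H, B, P, F, E → queue [L, D, A, H, B, P, F, E]
Visit L → queue [D, A, H, B, P, F, E]
Visit D; enqueue K, I → queue [A, H, B, P, F, E, K, I]
Visit A; enqueue C, N → queue [H, B, P, F, E, K, I, C, N]
Visit H; enqueue J → queue [B, P, F, E, K, I, C, N, J]
Visit B; enqueue G → queue [P, F, E, K, I, C, N, J, G]
Visit P → queue [F, E, K, I, C, N, J, G]
Visit F → queue [E, K, I, C, N, J, G]
Visit E → queue [K, I, C, N, J, G]
Visit K → queue [I, C, N, J, G]
Visit I → queue [C, N, J, G]
Visit C → queue [N, J, G]
Visit N → queue [J, G]
Visit J → queue [G]
Visit G → queue []

O, M, L, D, A, H, B, P, F, E, K, I, C, N, J, G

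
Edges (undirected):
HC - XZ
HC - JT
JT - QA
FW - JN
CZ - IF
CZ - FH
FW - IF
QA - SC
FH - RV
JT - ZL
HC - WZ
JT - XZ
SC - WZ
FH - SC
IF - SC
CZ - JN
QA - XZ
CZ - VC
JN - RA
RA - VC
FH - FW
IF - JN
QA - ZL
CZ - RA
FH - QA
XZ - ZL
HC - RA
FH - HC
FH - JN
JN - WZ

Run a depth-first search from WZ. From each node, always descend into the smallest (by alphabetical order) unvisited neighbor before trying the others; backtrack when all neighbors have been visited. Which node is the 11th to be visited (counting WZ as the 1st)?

QA

Visit WZ
WZ → HC
HC → FH
FH → CZ
CZ → IF
IF → FW
FW → JN
JN → RA
RA → VC
IF → SC
SC → QA
QA → JT
JT → XZ
XZ → ZL
FH → RV

Visit order: WZ, HC, FH, CZ, IF, FW, JN, RA, VC, SC, QA, JT, XZ, ZL, RV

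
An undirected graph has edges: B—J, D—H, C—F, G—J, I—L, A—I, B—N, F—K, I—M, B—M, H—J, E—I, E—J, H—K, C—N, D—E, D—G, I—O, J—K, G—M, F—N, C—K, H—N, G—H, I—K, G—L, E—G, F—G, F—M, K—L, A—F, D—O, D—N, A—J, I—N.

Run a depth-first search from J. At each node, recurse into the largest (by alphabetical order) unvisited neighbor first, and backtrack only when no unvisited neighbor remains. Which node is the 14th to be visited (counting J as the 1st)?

B

Visit J
J → K
K → L
L → I
I → O
O → D
D → N
N → H
H → G
G → M
M → F
F → C
F → A
M → B
G → E

Visit order: J, K, L, I, O, D, N, H, G, M, F, C, A, B, E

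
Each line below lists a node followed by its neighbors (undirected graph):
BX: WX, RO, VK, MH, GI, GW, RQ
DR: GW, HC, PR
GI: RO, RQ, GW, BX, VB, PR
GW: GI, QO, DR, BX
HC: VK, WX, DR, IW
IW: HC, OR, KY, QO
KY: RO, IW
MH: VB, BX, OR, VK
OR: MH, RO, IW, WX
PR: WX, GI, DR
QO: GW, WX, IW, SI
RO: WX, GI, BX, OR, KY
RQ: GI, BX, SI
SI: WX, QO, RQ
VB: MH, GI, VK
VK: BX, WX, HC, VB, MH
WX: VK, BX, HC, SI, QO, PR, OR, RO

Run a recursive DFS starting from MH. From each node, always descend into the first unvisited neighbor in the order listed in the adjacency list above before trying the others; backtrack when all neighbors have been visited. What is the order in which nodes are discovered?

MH, VB, GI, RO, WX, VK, BX, GW, QO, IW, HC, DR, PR, OR, KY, SI, RQ

Visit MH
MH → VB
VB → GI
GI → RO
RO → WX
WX → VK
VK → BX
BX → GW
GW → QO
QO → IW
IW → HC
HC → DR
DR → PR
IW → OR
IW → KY
QO → SI
SI → RQ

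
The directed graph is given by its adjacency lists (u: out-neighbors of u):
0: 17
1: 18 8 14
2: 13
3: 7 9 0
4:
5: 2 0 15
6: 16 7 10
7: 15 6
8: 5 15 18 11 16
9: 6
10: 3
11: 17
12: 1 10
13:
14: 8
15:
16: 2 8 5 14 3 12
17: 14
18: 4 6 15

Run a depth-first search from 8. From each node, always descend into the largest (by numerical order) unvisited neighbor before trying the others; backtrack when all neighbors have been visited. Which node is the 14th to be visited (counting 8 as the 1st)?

1

Visit 8
8 → 18
18 → 15
18 → 6
6 → 16
16 → 14
16 → 12
12 → 10
10 → 3
3 → 9
3 → 7
3 → 0
0 → 17
12 → 1
16 → 5
5 → 2
2 → 13
18 → 4
8 → 11

Visit order: 8, 18, 15, 6, 16, 14, 12, 10, 3, 9, 7, 0, 17, 1, 5, 2, 13, 4, 11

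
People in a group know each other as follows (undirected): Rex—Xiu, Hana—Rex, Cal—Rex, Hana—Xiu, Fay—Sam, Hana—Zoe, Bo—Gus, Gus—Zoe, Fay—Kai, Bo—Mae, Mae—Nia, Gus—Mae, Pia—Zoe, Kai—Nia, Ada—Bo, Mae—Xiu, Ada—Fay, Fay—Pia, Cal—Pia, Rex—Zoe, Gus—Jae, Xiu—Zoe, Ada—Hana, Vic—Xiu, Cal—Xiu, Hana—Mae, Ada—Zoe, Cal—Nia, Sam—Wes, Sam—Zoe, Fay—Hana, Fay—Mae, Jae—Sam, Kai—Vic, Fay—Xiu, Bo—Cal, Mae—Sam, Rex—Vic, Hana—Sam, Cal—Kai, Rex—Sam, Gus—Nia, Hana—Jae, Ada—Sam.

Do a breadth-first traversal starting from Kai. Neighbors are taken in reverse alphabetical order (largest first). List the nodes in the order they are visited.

Kai -> Vic -> Nia -> Fay -> Cal -> Xiu -> Rex -> Mae -> Gus -> Sam -> Pia -> Hana -> Ada -> Bo -> Zoe -> Jae -> Wes

Visit Kai; enqueue Vic, Nia, Fay, Cal → queue [Vic, Nia, Fay, Cal]
Visit Vic; enqueue Xiu, Rex → queue [Nia, Fay, Cal, Xiu, Rex]
Visit Nia; enqueue Mae, Gus → queue [Fay, Cal, Xiu, Rex, Mae, Gus]
Visit Fay; enqueue Sam, Pia, Hana, Ada → queue [Cal, Xiu, Rex, Mae, Gus, Sam, Pia, Hana, Ada]
Visit Cal; enqueue Bo → queue [Xiu, Rex, Mae, Gus, Sam, Pia, Hana, Ada, Bo]
Visit Xiu; enqueue Zoe → queue [Rex, Mae, Gus, Sam, Pia, Hana, Ada, Bo, Zoe]
Visit Rex → queue [Mae, Gus, Sam, Pia, Hana, Ada, Bo, Zoe]
Visit Mae → queue [Gus, Sam, Pia, Hana, Ada, Bo, Zoe]
Visit Gus; enqueue Jae → queue [Sam, Pia, Hana, Ada, Bo, Zoe, Jae]
Visit Sam; enqueue Wes → queue [Pia, Hana, Ada, Bo, Zoe, Jae, Wes]
Visit Pia → queue [Hana, Ada, Bo, Zoe, Jae, Wes]
Visit Hana → queue [Ada, Bo, Zoe, Jae, Wes]
Visit Ada → queue [Bo, Zoe, Jae, Wes]
Visit Bo → queue [Zoe, Jae, Wes]
Visit Zoe → queue [Jae, Wes]
Visit Jae → queue [Wes]
Visit Wes → queue []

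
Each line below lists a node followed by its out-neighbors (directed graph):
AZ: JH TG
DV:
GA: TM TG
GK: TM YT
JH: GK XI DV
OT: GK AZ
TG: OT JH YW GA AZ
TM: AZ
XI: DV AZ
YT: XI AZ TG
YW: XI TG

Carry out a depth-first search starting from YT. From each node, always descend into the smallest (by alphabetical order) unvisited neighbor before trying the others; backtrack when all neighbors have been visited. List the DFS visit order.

Visit YT
YT → AZ
AZ → JH
JH → DV
JH → GK
GK → TM
JH → XI
AZ → TG
TG → GA
TG → OT
TG → YW

YT, AZ, JH, DV, GK, TM, XI, TG, GA, OT, YW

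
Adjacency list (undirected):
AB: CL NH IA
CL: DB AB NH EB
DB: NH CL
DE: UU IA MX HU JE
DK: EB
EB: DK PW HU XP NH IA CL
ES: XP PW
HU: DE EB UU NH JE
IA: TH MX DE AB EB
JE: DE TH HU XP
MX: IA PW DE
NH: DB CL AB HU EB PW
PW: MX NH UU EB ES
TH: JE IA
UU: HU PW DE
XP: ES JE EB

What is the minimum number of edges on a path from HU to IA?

2

Level 0: HU
Level 1: DE, EB, JE, NH, UU
Level 2: AB, CL, DB, DK, IA, MX, PW, TH, XP
Level 3: ES
IA first appears at level 2.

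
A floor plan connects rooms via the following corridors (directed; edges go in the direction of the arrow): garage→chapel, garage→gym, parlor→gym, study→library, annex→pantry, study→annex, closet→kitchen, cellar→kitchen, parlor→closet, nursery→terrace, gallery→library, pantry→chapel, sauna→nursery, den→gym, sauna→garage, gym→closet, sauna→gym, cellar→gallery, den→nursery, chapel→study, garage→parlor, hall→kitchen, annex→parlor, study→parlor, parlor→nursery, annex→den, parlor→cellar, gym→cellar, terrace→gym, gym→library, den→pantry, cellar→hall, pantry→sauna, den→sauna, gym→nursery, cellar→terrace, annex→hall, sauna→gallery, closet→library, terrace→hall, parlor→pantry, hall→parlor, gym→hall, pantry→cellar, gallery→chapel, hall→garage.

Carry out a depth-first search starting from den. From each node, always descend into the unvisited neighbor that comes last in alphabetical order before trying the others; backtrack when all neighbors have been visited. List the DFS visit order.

den -> sauna -> nursery -> terrace -> hall -> parlor -> pantry -> chapel -> study -> library -> annex -> cellar -> kitchen -> gallery -> gym -> closet -> garage

Visit den
den → sauna
sauna → nursery
nursery → terrace
terrace → hall
hall → parlor
parlor → pantry
pantry → chapel
chapel → study
study → library
study → annex
pantry → cellar
cellar → kitchen
cellar → gallery
parlor → gym
gym → closet
hall → garage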